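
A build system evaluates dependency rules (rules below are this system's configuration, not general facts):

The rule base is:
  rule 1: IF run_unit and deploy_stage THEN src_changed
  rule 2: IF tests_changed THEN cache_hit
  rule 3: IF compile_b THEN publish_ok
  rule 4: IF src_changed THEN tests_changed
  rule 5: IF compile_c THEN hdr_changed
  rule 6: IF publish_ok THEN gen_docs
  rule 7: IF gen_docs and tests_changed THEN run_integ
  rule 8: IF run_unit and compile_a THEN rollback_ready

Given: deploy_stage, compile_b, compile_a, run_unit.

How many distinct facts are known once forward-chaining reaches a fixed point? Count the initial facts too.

Round 1 — rule 1, rule 3, rule 8, derive src_changed, publish_ok, rollback_ready.
Round 2 — rule 4, rule 6, derive tests_changed, gen_docs.
Round 3 — rule 2, rule 7, derive cache_hit, run_integ.
Closure: {cache_hit, compile_a, compile_b, deploy_stage, gen_docs, publish_ok, rollback_ready, run_integ, run_unit, src_changed, tests_changed} — 11 facts.

11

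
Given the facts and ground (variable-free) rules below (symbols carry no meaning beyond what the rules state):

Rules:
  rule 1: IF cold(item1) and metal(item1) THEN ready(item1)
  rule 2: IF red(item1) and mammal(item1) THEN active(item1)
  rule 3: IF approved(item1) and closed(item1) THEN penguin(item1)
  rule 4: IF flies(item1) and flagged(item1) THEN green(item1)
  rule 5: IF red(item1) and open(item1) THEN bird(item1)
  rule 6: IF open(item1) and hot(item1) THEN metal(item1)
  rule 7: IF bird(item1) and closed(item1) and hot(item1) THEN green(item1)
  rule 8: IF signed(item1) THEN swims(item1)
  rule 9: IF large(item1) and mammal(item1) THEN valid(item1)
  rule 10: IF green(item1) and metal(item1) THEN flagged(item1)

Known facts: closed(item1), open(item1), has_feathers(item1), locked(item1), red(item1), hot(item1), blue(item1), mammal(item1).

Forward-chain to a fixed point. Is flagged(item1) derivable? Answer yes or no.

Round 1 — rule 2, rule 5, rule 6, derive active(item1), bird(item1), metal(item1).
Round 2 — rule 7, derive green(item1).
Round 3 — rule 10, derive flagged(item1).
flagged(item1) appears in round 3, so it is derivable.

yes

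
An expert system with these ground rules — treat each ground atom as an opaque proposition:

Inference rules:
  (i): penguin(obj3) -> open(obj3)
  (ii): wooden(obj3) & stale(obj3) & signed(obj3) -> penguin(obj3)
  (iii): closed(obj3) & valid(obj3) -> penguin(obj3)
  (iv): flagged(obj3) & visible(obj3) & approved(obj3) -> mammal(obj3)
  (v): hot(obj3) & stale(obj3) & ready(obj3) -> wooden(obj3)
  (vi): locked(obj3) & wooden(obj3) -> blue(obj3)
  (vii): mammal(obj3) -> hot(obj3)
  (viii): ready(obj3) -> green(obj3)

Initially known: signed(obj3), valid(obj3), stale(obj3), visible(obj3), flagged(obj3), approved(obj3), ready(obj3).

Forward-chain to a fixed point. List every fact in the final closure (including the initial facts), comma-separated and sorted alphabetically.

Round 1: (iv) [flagged(obj3) & visible(obj3) & approved(obj3) -> mammal(obj3)]; (viii) [ready(obj3) -> green(obj3)]. Adds mammal(obj3), green(obj3).
Round 2: (vii) [mammal(obj3) -> hot(obj3)]. Adds hot(obj3).
Round 3: (v) [hot(obj3) & stale(obj3) & ready(obj3) -> wooden(obj3)]. Adds wooden(obj3).
Round 4: (ii) [wooden(obj3) & stale(obj3) & signed(obj3) -> penguin(obj3)]. Adds penguin(obj3).
Round 5: (i) [penguin(obj3) -> open(obj3)]. Adds open(obj3).

approved(obj3), flagged(obj3), green(obj3), hot(obj3), mammal(obj3), open(obj3), penguin(obj3), ready(obj3), signed(obj3), stale(obj3), valid(obj3), visible(obj3), wooden(obj3)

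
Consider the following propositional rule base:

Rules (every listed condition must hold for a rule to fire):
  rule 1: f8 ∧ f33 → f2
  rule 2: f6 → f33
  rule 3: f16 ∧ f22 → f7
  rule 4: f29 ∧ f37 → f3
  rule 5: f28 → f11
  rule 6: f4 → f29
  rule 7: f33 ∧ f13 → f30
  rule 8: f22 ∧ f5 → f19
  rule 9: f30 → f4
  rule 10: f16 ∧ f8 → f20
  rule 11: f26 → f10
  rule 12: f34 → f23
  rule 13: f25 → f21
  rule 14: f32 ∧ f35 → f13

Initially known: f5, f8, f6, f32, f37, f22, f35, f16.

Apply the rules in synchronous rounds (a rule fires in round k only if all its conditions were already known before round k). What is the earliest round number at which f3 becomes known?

5

Round 1 — rule 2, rule 3, rule 8, rule 10, rule 14, derive f33, f7, f19, f20, f13.
Round 2 — rule 1, rule 7, derive f2, f30.
Round 3 — rule 9, derive f4.
Round 4 — rule 6, derive f29.
Round 5 — rule 4, derive f3.
f3 first appears in round 5.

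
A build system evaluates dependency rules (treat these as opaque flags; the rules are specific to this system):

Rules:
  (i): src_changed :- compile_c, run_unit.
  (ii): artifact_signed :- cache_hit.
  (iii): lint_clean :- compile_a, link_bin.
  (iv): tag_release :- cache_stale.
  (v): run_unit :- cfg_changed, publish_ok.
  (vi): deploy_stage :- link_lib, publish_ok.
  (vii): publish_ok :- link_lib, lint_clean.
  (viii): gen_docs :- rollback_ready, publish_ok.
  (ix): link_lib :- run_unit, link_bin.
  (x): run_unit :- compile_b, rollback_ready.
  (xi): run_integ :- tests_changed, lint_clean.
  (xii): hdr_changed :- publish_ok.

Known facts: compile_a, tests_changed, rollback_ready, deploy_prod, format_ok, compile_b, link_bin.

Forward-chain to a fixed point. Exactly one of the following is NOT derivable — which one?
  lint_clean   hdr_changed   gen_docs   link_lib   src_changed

Round 1: (iii) [lint_clean :- compile_a, link_bin.]; (x) [run_unit :- compile_b, rollback_ready.]. New: lint_clean, run_unit.
Round 2: (ix) [link_lib :- run_unit, link_bin.]; (xi) [run_integ :- tests_changed, lint_clean.]. New: link_lib, run_integ.
Round 3: (vii) [publish_ok :- link_lib, lint_clean.]. New: publish_ok.
Round 4: (vi) [deploy_stage :- link_lib, publish_ok.]; (viii) [gen_docs :- rollback_ready, publish_ok.]; (xii) [hdr_changed :- publish_ok.]. New: deploy_stage, gen_docs, hdr_changed.
Derived: link_lib (round 2), lint_clean (round 1), gen_docs (round 4), hdr_changed (round 4). src_changed never appears in any round.

src_changed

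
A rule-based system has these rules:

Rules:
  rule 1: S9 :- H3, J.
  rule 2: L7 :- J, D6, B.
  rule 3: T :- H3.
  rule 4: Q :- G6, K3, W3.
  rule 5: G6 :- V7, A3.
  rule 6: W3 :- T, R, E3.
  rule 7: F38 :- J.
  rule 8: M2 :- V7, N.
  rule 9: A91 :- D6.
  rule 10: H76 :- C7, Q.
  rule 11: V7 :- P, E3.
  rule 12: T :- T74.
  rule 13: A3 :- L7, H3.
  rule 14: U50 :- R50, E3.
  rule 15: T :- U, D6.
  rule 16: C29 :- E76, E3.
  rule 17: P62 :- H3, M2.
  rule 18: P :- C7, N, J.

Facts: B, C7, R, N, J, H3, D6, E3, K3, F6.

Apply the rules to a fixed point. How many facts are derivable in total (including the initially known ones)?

Round 1 fires rule 1, rule 2, rule 3, rule 7, rule 9, rule 18, giving S9, L7, T, F38, A91, P.
Round 2 fires rule 6, rule 11, rule 13, giving W3, V7, A3.
Round 3 fires rule 5, rule 8, giving G6, M2.
Round 4 fires rule 4, rule 17, giving Q, P62.
Round 5 fires rule 10, giving H76.
Closure: {A3, A91, B, C7, D6, E3, F38, F6, G6, H3, H76, J, K3, L7, M2, N, P, P62, Q, R, S9, T, V7, W3} — 24 facts.

24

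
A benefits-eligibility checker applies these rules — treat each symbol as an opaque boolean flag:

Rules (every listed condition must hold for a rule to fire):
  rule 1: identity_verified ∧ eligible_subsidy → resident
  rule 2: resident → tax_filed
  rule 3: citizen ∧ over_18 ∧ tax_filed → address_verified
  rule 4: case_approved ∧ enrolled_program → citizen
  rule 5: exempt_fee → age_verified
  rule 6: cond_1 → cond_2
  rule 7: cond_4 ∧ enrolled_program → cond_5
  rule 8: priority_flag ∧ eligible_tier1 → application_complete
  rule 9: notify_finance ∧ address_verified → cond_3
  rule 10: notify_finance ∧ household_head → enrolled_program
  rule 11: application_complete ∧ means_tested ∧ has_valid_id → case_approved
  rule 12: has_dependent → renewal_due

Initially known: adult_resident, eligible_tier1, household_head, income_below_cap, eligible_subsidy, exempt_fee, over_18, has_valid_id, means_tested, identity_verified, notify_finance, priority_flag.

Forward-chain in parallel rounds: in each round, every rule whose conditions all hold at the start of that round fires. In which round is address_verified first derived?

4

Round 1: rule 1 [identity_verified ∧ eligible_subsidy → resident]; rule 5 [exempt_fee → age_verified]; rule 8 [priority_flag ∧ eligible_tier1 → application_complete]; rule 10 [notify_finance ∧ household_head → enrolled_program]. Adds resident, age_verified, application_complete, enrolled_program.
Round 2: rule 2 [resident → tax_filed]; rule 11 [application_complete ∧ means_tested ∧ has_valid_id → case_approved]. Adds tax_filed, case_approved.
Round 3: rule 4 [case_approved ∧ enrolled_program → citizen]. Adds citizen.
Round 4: rule 3 [citizen ∧ over_18 ∧ tax_filed → address_verified]. Adds address_verified.
address_verified first appears in round 4.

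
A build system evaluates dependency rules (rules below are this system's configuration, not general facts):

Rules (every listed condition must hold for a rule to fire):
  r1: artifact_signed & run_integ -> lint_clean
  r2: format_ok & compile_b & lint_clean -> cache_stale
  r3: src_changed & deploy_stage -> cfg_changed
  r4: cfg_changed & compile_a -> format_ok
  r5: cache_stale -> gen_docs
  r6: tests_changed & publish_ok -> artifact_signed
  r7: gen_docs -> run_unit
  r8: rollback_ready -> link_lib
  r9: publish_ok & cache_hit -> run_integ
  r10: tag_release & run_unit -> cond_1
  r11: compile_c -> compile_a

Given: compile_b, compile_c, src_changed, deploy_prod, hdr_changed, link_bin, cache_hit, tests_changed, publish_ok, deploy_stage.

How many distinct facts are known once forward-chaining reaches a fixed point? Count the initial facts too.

19

Round 1: r3 [src_changed & deploy_stage -> cfg_changed]; r6 [tests_changed & publish_ok -> artifact_signed]; r9 [publish_ok & cache_hit -> run_integ]; r11 [compile_c -> compile_a]. New: cfg_changed, artifact_signed, run_integ, compile_a.
Round 2: r1 [artifact_signed & run_integ -> lint_clean]; r4 [cfg_changed & compile_a -> format_ok]. New: lint_clean, format_ok.
Round 3: r2 [format_ok & compile_b & lint_clean -> cache_stale]. New: cache_stale.
Round 4: r5 [cache_stale -> gen_docs]. New: gen_docs.
Round 5: r7 [gen_docs -> run_unit]. New: run_unit.
Closure: {artifact_signed, cache_hit, cache_stale, cfg_changed, compile_a, compile_b, compile_c, deploy_prod, deploy_stage, format_ok, gen_docs, hdr_changed, link_bin, lint_clean, publish_ok, run_integ, run_unit, src_changed, tests_changed} — 19 facts.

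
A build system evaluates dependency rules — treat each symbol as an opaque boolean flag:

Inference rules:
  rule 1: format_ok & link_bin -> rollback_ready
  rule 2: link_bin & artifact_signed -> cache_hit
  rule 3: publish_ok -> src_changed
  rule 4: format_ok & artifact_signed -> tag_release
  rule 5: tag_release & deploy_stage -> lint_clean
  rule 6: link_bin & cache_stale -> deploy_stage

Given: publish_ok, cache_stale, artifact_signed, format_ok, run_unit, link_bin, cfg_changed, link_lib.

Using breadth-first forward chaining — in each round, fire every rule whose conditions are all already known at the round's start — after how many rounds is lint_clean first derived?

Round 1 fires rule 1, rule 2, rule 3, rule 4, rule 6, giving rollback_ready, cache_hit, src_changed, tag_release, deploy_stage.
Round 2 fires rule 5, giving lint_clean.
lint_clean first appears in round 2.

2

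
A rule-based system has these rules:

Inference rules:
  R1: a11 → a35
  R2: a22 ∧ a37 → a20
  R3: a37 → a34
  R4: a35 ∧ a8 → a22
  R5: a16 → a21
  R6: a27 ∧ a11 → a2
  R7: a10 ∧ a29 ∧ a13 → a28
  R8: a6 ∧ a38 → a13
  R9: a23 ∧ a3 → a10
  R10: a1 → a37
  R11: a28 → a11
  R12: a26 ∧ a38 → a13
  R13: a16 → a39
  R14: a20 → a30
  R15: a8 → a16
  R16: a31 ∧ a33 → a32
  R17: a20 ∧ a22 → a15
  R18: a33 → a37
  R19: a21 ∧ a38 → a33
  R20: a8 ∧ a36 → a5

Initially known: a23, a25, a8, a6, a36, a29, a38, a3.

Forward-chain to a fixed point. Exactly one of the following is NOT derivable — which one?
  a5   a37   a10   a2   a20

a2

Round 1: R8 [a6 ∧ a38 → a13]; R9 [a23 ∧ a3 → a10]; R15 [a8 → a16]; R20 [a8 ∧ a36 → a5]. Adds a13, a10, a16, a5.
Round 2: R5 [a16 → a21]; R7 [a10 ∧ a29 ∧ a13 → a28]; R13 [a16 → a39]. Adds a21, a28, a39.
Round 3: R11 [a28 → a11]; R19 [a21 ∧ a38 → a33]. Adds a11, a33.
Round 4: R1 [a11 → a35]; R18 [a33 → a37]. Adds a35, a37.
Round 5: R3 [a37 → a34]; R4 [a35 ∧ a8 → a22]. Adds a34, a22.
Round 6: R2 [a22 ∧ a37 → a20]. Adds a20.
Round 7: R14 [a20 → a30]; R17 [a20 ∧ a22 → a15]. Adds a30, a15.
Derived: a20 (round 6), a37 (round 4), a5 (round 1), a10 (round 1). a2 never appears in any round.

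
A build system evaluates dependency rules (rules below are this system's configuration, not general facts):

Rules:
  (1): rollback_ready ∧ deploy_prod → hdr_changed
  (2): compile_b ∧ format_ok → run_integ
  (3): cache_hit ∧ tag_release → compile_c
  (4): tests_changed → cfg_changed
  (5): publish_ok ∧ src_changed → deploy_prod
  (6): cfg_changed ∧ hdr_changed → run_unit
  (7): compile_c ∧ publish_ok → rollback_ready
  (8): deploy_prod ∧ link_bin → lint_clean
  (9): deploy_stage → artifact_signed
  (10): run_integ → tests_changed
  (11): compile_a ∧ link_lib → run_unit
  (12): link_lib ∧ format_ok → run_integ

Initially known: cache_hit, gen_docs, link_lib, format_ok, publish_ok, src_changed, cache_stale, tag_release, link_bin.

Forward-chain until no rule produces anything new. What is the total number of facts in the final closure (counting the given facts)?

[1] (3) [cache_hit ∧ tag_release → compile_c]; (5) [publish_ok ∧ src_changed → deploy_prod]; (12) [link_lib ∧ format_ok → run_integ]. ⇒ new: compile_c, deploy_prod, run_integ.
[2] (7) [compile_c ∧ publish_ok → rollback_ready]; (8) [deploy_prod ∧ link_bin → lint_clean]; (10) [run_integ → tests_changed]. ⇒ new: rollback_ready, lint_clean, tests_changed.
[3] (1) [rollback_ready ∧ deploy_prod → hdr_changed]; (4) [tests_changed → cfg_changed]. ⇒ new: hdr_changed, cfg_changed.
[4] (6) [cfg_changed ∧ hdr_changed → run_unit]. ⇒ new: run_unit.
Closure: {cache_hit, cache_stale, cfg_changed, compile_c, deploy_prod, format_ok, gen_docs, hdr_changed, link_bin, link_lib, lint_clean, publish_ok, rollback_ready, run_integ, run_unit, src_changed, tag_release, tests_changed} — 18 facts.

18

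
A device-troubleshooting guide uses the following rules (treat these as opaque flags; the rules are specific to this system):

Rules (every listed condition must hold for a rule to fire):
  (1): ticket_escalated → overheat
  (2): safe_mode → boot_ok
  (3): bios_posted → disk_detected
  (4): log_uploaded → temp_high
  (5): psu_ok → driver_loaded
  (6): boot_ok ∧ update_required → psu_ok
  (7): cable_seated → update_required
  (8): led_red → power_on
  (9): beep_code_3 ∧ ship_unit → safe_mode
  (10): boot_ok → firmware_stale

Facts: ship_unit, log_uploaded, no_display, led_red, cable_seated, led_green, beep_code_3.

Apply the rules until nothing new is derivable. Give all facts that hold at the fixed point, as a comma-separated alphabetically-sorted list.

Round 1 fires (4), (7), (8), (9), giving temp_high, update_required, power_on, safe_mode.
Round 2 fires (2), giving boot_ok.
Round 3 fires (6), (10), giving psu_ok, firmware_stale.
Round 4 fires (5), giving driver_loaded.

beep_code_3, boot_ok, cable_seated, driver_loaded, firmware_stale, led_green, led_red, log_uploaded, no_display, power_on, psu_ok, safe_mode, ship_unit, temp_high, update_required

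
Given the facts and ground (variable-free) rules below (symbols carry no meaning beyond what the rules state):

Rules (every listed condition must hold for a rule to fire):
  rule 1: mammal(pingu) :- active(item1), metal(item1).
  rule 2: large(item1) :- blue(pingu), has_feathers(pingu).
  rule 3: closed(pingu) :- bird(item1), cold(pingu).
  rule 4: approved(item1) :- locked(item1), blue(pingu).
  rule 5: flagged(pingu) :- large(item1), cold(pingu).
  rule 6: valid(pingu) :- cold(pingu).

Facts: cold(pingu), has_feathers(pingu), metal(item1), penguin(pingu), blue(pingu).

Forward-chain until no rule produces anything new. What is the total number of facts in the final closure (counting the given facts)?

8

Round 1 fires rule 2, rule 6, giving large(item1), valid(pingu).
Round 2 fires rule 5, giving flagged(pingu).
Closure: {blue(pingu), cold(pingu), flagged(pingu), has_feathers(pingu), large(item1), metal(item1), penguin(pingu), valid(pingu)} — 8 facts.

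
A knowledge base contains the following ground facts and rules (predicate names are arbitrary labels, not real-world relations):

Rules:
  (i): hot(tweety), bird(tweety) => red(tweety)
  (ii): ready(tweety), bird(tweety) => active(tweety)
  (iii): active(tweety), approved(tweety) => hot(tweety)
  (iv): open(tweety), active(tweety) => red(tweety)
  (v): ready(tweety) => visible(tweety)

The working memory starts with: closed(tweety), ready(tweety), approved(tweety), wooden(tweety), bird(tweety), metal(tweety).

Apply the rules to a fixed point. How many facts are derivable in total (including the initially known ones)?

10

Round 1 — (ii), (v), derive active(tweety), visible(tweety).
Round 2 — (iii), derive hot(tweety).
Round 3 — (i), derive red(tweety).
Closure: {active(tweety), approved(tweety), bird(tweety), closed(tweety), hot(tweety), metal(tweety), ready(tweety), red(tweety), visible(tweety), wooden(tweety)} — 10 facts.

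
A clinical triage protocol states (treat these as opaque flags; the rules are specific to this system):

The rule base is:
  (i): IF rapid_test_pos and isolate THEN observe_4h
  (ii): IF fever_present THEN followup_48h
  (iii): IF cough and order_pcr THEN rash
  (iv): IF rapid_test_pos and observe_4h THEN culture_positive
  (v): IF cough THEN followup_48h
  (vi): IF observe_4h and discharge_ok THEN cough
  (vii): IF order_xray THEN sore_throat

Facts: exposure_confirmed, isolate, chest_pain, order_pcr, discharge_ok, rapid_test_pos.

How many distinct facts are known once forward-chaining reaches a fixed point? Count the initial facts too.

Round 1: (i) [IF rapid_test_pos and isolate THEN observe_4h]. New: observe_4h.
Round 2: (iv) [IF rapid_test_pos and observe_4h THEN culture_positive]; (vi) [IF observe_4h and discharge_ok THEN cough]. New: culture_positive, cough.
Round 3: (iii) [IF cough and order_pcr THEN rash]; (v) [IF cough THEN followup_48h]. New: rash, followup_48h.
Closure: {chest_pain, cough, culture_positive, discharge_ok, exposure_confirmed, followup_48h, isolate, observe_4h, order_pcr, rapid_test_pos, rash} — 11 facts.

11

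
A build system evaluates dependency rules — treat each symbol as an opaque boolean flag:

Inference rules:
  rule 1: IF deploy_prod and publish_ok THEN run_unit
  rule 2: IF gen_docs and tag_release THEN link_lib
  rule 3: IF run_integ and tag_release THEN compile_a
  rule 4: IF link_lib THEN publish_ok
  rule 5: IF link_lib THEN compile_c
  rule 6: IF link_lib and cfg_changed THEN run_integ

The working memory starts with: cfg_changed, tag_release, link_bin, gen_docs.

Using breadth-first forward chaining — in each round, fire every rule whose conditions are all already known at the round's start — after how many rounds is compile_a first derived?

3

Round 1: rule 2 [IF gen_docs and tag_release THEN link_lib]. New: link_lib.
Round 2: rule 4 [IF link_lib THEN publish_ok]; rule 5 [IF link_lib THEN compile_c]; rule 6 [IF link_lib and cfg_changed THEN run_integ]. New: publish_ok, compile_c, run_integ.
Round 3: rule 3 [IF run_integ and tag_release THEN compile_a]. New: compile_a.
compile_a first appears in round 3.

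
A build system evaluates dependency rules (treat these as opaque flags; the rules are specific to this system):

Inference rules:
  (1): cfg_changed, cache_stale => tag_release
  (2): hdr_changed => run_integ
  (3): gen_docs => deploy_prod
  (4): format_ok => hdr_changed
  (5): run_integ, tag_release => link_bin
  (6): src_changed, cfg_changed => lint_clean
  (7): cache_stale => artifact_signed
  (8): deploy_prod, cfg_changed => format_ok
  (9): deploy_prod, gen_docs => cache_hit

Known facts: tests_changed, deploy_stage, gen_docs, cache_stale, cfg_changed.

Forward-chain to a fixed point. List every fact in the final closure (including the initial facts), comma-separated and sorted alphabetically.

artifact_signed, cache_hit, cache_stale, cfg_changed, deploy_prod, deploy_stage, format_ok, gen_docs, hdr_changed, link_bin, run_integ, tag_release, tests_changed

Round 1: (1) [cfg_changed, cache_stale => tag_release]; (3) [gen_docs => deploy_prod]; (7) [cache_stale => artifact_signed]. Adds tag_release, deploy_prod, artifact_signed.
Round 2: (8) [deploy_prod, cfg_changed => format_ok]; (9) [deploy_prod, gen_docs => cache_hit]. Adds format_ok, cache_hit.
Round 3: (4) [format_ok => hdr_changed]. Adds hdr_changed.
Round 4: (2) [hdr_changed => run_integ]. Adds run_integ.
Round 5: (5) [run_integ, tag_release => link_bin]. Adds link_bin.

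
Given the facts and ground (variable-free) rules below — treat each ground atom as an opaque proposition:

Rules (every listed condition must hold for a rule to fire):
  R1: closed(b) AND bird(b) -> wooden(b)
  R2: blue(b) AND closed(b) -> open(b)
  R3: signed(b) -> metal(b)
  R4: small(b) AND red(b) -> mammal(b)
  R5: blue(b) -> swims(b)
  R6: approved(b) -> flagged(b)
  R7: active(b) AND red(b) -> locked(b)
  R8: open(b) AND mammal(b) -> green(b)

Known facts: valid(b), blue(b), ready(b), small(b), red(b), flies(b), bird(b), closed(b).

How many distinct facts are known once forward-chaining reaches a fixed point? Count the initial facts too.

13

[1] R1 [closed(b) AND bird(b) -> wooden(b)]; R2 [blue(b) AND closed(b) -> open(b)]; R4 [small(b) AND red(b) -> mammal(b)]; R5 [blue(b) -> swims(b)]. ⇒ new: wooden(b), open(b), mammal(b), swims(b).
[2] R8 [open(b) AND mammal(b) -> green(b)]. ⇒ new: green(b).
Closure: {bird(b), blue(b), closed(b), flies(b), green(b), mammal(b), open(b), ready(b), red(b), small(b), swims(b), valid(b), wooden(b)} — 13 facts.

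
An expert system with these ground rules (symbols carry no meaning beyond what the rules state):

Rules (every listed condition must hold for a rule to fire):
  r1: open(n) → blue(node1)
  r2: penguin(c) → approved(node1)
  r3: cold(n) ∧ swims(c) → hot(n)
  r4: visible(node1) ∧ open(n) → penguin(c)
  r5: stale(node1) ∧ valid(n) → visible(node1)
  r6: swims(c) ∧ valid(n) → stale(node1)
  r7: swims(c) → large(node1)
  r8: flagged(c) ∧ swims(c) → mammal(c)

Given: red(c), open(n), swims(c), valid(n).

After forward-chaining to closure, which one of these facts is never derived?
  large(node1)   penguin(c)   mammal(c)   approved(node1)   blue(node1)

Round 1: r1 [open(n) → blue(node1)]; r6 [swims(c) ∧ valid(n) → stale(node1)]; r7 [swims(c) → large(node1)]. New: blue(node1), stale(node1), large(node1).
Round 2: r5 [stale(node1) ∧ valid(n) → visible(node1)]. New: visible(node1).
Round 3: r4 [visible(node1) ∧ open(n) → penguin(c)]. New: penguin(c).
Round 4: r2 [penguin(c) → approved(node1)]. New: approved(node1).
Derived: penguin(c) (round 3), blue(node1) (round 1), approved(node1) (round 4), large(node1) (round 1). mammal(c) never appears in any round.

mammal(c)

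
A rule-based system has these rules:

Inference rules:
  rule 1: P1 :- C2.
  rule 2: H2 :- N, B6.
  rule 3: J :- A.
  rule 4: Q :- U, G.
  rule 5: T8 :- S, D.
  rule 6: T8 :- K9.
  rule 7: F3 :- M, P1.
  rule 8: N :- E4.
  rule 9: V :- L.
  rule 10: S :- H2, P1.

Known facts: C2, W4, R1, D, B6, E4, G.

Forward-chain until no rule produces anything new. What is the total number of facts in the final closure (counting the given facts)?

12

Round 1 — rule 1, rule 8, derive P1, N.
Round 2 — rule 2, derive H2.
Round 3 — rule 10, derive S.
Round 4 — rule 5, derive T8.
Closure: {B6, C2, D, E4, G, H2, N, P1, R1, S, T8, W4} — 12 facts.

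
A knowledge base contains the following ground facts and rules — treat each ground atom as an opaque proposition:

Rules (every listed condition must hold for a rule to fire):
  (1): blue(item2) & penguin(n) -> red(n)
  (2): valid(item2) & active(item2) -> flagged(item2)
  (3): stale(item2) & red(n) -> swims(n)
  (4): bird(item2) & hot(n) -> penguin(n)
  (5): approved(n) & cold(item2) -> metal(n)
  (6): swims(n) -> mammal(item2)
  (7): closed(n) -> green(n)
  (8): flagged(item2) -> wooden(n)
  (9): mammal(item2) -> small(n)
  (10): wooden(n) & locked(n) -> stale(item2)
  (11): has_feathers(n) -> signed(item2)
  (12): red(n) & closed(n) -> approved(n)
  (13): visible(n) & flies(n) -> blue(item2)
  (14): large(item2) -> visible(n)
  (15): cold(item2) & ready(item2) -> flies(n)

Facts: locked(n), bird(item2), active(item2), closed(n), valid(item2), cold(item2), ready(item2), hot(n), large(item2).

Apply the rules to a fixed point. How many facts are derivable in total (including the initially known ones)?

23

Round 1: (2) [valid(item2) & active(item2) -> flagged(item2)]; (4) [bird(item2) & hot(n) -> penguin(n)]; (7) [closed(n) -> green(n)]; (14) [large(item2) -> visible(n)]; (15) [cold(item2) & ready(item2) -> flies(n)]. New: flagged(item2), penguin(n), green(n), visible(n), flies(n).
Round 2: (8) [flagged(item2) -> wooden(n)]; (13) [visible(n) & flies(n) -> blue(item2)]. New: wooden(n), blue(item2).
Round 3: (1) [blue(item2) & penguin(n) -> red(n)]; (10) [wooden(n) & locked(n) -> stale(item2)]. New: red(n), stale(item2).
Round 4: (3) [stale(item2) & red(n) -> swims(n)]; (12) [red(n) & closed(n) -> approved(n)]. New: swims(n), approved(n).
Round 5: (5) [approved(n) & cold(item2) -> metal(n)]; (6) [swims(n) -> mammal(item2)]. New: metal(n), mammal(item2).
Round 6: (9) [mammal(item2) -> small(n)]. New: small(n).
Closure: {active(item2), approved(n), bird(item2), blue(item2), closed(n), cold(item2), flagged(item2), flies(n), green(n), hot(n), large(item2), locked(n), mammal(item2), metal(n), penguin(n), ready(item2), red(n), small(n), stale(item2), swims(n), valid(item2), visible(n), wooden(n)} — 23 facts.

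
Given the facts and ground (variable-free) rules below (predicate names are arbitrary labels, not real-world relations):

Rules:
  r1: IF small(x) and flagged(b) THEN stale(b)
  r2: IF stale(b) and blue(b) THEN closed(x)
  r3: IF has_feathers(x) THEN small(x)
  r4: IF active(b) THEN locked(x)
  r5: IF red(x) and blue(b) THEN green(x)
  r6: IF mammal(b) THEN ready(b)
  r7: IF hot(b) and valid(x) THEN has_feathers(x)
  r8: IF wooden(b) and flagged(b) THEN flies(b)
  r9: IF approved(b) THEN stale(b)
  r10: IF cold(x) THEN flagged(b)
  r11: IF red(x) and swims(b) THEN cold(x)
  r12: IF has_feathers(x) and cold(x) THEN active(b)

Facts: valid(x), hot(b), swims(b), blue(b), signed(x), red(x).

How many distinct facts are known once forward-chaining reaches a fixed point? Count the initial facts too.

[1] r5 [IF red(x) and blue(b) THEN green(x)]; r7 [IF hot(b) and valid(x) THEN has_feathers(x)]; r11 [IF red(x) and swims(b) THEN cold(x)]. ⇒ new: green(x), has_feathers(x), cold(x).
[2] r3 [IF has_feathers(x) THEN small(x)]; r10 [IF cold(x) THEN flagged(b)]; r12 [IF has_feathers(x) and cold(x) THEN active(b)]. ⇒ new: small(x), flagged(b), active(b).
[3] r1 [IF small(x) and flagged(b) THEN stale(b)]; r4 [IF active(b) THEN locked(x)]. ⇒ new: stale(b), locked(x).
[4] r2 [IF stale(b) and blue(b) THEN closed(x)]. ⇒ new: closed(x).
Closure: {active(b), blue(b), closed(x), cold(x), flagged(b), green(x), has_feathers(x), hot(b), locked(x), red(x), signed(x), small(x), stale(b), swims(b), valid(x)} — 15 facts.

15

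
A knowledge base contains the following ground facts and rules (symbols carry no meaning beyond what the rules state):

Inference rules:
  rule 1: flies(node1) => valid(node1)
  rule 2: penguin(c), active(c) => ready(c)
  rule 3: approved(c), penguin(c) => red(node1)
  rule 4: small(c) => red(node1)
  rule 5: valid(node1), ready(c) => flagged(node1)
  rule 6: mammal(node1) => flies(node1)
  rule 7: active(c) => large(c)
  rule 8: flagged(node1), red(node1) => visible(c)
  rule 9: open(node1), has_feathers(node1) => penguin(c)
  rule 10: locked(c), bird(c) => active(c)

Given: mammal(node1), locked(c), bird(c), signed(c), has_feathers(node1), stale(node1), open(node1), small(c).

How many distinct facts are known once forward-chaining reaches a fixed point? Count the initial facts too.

Round 1: rule 4 [small(c) => red(node1)]; rule 6 [mammal(node1) => flies(node1)]; rule 9 [open(node1), has_feathers(node1) => penguin(c)]; rule 10 [locked(c), bird(c) => active(c)]. New: red(node1), flies(node1), penguin(c), active(c).
Round 2: rule 1 [flies(node1) => valid(node1)]; rule 2 [penguin(c), active(c) => ready(c)]; rule 7 [active(c) => large(c)]. New: valid(node1), ready(c), large(c).
Round 3: rule 5 [valid(node1), ready(c) => flagged(node1)]. New: flagged(node1).
Round 4: rule 8 [flagged(node1), red(node1) => visible(c)]. New: visible(c).
Closure: {active(c), bird(c), flagged(node1), flies(node1), has_feathers(node1), large(c), locked(c), mammal(node1), open(node1), penguin(c), ready(c), red(node1), signed(c), small(c), stale(node1), valid(node1), visible(c)} — 17 facts.

17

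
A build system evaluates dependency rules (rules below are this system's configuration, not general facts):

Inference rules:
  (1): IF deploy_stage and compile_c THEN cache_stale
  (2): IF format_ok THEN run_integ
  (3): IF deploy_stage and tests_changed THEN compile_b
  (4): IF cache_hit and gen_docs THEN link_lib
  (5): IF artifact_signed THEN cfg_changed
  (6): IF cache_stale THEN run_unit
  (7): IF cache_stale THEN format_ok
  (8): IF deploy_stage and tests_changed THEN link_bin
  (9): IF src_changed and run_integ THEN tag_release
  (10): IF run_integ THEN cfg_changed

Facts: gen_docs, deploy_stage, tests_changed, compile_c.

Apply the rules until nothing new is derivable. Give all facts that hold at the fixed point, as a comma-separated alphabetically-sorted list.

cache_stale, cfg_changed, compile_b, compile_c, deploy_stage, format_ok, gen_docs, link_bin, run_integ, run_unit, tests_changed

Round 1: (1) [IF deploy_stage and compile_c THEN cache_stale]; (3) [IF deploy_stage and tests_changed THEN compile_b]; (8) [IF deploy_stage and tests_changed THEN link_bin]. Adds cache_stale, compile_b, link_bin.
Round 2: (6) [IF cache_stale THEN run_unit]; (7) [IF cache_stale THEN format_ok]. Adds run_unit, format_ok.
Round 3: (2) [IF format_ok THEN run_integ]. Adds run_integ.
Round 4: (10) [IF run_integ THEN cfg_changed]. Adds cfg_changed.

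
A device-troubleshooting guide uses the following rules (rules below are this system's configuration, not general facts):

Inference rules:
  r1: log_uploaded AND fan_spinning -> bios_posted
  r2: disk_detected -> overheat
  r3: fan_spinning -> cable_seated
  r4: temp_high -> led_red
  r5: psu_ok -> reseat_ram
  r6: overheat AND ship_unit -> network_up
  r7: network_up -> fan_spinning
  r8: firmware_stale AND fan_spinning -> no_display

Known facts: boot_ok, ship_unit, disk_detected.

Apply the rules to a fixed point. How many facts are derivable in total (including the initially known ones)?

Round 1 fires r2, giving overheat.
Round 2 fires r6, giving network_up.
Round 3 fires r7, giving fan_spinning.
Round 4 fires r3, giving cable_seated.
Closure: {boot_ok, cable_seated, disk_detected, fan_spinning, network_up, overheat, ship_unit} — 7 facts.

7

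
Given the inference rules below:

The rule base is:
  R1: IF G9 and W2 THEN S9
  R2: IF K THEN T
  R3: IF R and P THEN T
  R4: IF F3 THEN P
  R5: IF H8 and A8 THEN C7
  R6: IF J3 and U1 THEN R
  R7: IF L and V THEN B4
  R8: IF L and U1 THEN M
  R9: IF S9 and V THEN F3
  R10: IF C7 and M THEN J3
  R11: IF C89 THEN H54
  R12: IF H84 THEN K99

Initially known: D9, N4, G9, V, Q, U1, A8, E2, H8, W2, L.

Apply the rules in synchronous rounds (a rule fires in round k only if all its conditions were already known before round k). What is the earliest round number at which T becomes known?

Round 1: R1 [IF G9 and W2 THEN S9]; R5 [IF H8 and A8 THEN C7]; R7 [IF L and V THEN B4]; R8 [IF L and U1 THEN M]. New: S9, C7, B4, M.
Round 2: R9 [IF S9 and V THEN F3]; R10 [IF C7 and M THEN J3]. New: F3, J3.
Round 3: R4 [IF F3 THEN P]; R6 [IF J3 and U1 THEN R]. New: P, R.
Round 4: R3 [IF R and P THEN T]. New: T.
T first appears in round 4.

4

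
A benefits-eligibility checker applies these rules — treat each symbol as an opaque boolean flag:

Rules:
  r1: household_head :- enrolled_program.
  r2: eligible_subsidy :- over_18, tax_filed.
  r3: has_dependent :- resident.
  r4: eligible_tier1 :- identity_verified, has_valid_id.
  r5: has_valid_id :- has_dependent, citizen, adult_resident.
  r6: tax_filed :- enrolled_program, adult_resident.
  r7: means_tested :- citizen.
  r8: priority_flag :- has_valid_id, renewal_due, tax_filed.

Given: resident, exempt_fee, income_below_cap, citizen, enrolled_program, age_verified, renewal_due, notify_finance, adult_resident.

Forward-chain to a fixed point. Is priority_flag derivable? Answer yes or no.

Round 1: r1 [household_head :- enrolled_program.]; r3 [has_dependent :- resident.]; r6 [tax_filed :- enrolled_program, adult_resident.]; r7 [means_tested :- citizen.]. Adds household_head, has_dependent, tax_filed, means_tested.
Round 2: r5 [has_valid_id :- has_dependent, citizen, adult_resident.]. Adds has_valid_id.
Round 3: r8 [priority_flag :- has_valid_id, renewal_due, tax_filed.]. Adds priority_flag.
priority_flag appears in round 3, so it is derivable.

yes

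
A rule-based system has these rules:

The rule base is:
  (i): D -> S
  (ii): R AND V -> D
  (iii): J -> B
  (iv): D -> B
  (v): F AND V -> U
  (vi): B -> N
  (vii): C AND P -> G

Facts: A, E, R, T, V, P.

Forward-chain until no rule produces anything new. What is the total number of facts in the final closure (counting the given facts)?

10

Round 1: (ii) [R AND V -> D]. New: D.
Round 2: (i) [D -> S]; (iv) [D -> B]. New: S, B.
Round 3: (vi) [B -> N]. New: N.
Closure: {A, B, D, E, N, P, R, S, T, V} — 10 facts.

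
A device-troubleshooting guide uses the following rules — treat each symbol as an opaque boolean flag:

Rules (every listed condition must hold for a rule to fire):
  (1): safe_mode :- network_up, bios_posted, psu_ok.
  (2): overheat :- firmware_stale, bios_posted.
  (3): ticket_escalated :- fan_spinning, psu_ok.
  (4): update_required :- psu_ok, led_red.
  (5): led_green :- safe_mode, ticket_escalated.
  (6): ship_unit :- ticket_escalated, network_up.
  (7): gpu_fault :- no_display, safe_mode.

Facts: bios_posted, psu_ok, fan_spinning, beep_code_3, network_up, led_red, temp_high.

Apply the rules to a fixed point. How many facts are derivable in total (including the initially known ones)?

12

Round 1: (1) [safe_mode :- network_up, bios_posted, psu_ok.]; (3) [ticket_escalated :- fan_spinning, psu_ok.]; (4) [update_required :- psu_ok, led_red.]. Adds safe_mode, ticket_escalated, update_required.
Round 2: (5) [led_green :- safe_mode, ticket_escalated.]; (6) [ship_unit :- ticket_escalated, network_up.]. Adds led_green, ship_unit.
Closure: {beep_code_3, bios_posted, fan_spinning, led_green, led_red, network_up, psu_ok, safe_mode, ship_unit, temp_high, ticket_escalated, update_required} — 12 facts.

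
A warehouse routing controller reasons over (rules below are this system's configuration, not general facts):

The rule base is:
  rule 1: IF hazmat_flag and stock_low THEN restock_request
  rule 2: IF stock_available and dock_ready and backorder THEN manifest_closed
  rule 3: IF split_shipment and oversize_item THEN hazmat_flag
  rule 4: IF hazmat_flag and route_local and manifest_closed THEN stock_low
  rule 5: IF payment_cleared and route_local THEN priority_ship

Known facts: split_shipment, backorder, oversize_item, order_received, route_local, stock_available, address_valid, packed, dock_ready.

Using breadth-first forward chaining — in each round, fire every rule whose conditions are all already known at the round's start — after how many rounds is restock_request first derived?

3

Round 1: rule 2 [IF stock_available and dock_ready and backorder THEN manifest_closed]; rule 3 [IF split_shipment and oversize_item THEN hazmat_flag]. Adds manifest_closed, hazmat_flag.
Round 2: rule 4 [IF hazmat_flag and route_local and manifest_closed THEN stock_low]. Adds stock_low.
Round 3: rule 1 [IF hazmat_flag and stock_low THEN restock_request]. Adds restock_request.
restock_request first appears in round 3.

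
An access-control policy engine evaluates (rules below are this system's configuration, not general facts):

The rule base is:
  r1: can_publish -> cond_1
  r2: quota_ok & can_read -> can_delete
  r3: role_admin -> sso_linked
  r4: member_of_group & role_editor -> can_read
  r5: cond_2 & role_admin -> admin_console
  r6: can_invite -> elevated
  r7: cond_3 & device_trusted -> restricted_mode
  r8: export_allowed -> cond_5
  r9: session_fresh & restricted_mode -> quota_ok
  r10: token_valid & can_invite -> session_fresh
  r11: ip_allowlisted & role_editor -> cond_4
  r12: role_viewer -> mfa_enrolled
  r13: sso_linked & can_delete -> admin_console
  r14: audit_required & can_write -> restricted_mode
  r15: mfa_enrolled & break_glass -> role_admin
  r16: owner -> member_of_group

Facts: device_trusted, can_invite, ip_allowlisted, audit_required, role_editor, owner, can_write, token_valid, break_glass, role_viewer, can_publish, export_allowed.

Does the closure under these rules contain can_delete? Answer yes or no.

Round 1: r1 [can_publish -> cond_1]; r6 [can_invite -> elevated]; r8 [export_allowed -> cond_5]; r10 [token_valid & can_invite -> session_fresh]; r11 [ip_allowlisted & role_editor -> cond_4]; r12 [role_viewer -> mfa_enrolled]; r14 [audit_required & can_write -> restricted_mode]; r16 [owner -> member_of_group]. Adds cond_1, elevated, cond_5, session_fresh, cond_4, mfa_enrolled, restricted_mode, member_of_group.
Round 2: r4 [member_of_group & role_editor -> can_read]; r9 [session_fresh & restricted_mode -> quota_ok]; r15 [mfa_enrolled & break_glass -> role_admin]. Adds can_read, quota_ok, role_admin.
Round 3: r2 [quota_ok & can_read -> can_delete]; r3 [role_admin -> sso_linked]. Adds can_delete, sso_linked.
Round 4: r13 [sso_linked & can_delete -> admin_console]. Adds admin_console.
can_delete appears in round 3, so it is derivable.

yes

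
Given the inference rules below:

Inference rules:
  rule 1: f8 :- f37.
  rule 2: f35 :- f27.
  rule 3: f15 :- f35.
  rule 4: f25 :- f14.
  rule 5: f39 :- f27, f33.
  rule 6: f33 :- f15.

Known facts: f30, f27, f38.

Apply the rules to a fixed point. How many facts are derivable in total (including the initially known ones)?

7

Round 1: rule 2 [f35 :- f27.]. New: f35.
Round 2: rule 3 [f15 :- f35.]. New: f15.
Round 3: rule 6 [f33 :- f15.]. New: f33.
Round 4: rule 5 [f39 :- f27, f33.]. New: f39.
Closure: {f15, f27, f30, f33, f35, f38, f39} — 7 facts.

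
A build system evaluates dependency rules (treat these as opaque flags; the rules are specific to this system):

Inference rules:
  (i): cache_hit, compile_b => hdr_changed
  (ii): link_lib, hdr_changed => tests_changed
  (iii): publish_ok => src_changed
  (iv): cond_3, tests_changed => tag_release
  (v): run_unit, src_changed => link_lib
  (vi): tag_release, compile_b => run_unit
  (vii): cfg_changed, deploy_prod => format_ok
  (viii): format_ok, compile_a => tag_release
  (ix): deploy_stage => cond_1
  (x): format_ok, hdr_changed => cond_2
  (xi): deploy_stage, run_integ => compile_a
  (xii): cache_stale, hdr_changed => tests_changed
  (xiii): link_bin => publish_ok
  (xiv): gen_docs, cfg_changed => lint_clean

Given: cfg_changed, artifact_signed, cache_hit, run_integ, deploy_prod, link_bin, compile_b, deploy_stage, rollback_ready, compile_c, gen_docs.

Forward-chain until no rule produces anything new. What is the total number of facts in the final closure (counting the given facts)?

23

[1] (i) [cache_hit, compile_b => hdr_changed]; (vii) [cfg_changed, deploy_prod => format_ok]; (ix) [deploy_stage => cond_1]; (xi) [deploy_stage, run_integ => compile_a]; (xiii) [link_bin => publish_ok]; (xiv) [gen_docs, cfg_changed => lint_clean]. ⇒ new: hdr_changed, format_ok, cond_1, compile_a, publish_ok, lint_clean.
[2] (iii) [publish_ok => src_changed]; (viii) [format_ok, compile_a => tag_release]; (x) [format_ok, hdr_changed => cond_2]. ⇒ new: src_changed, tag_release, cond_2.
[3] (vi) [tag_release, compile_b => run_unit]. ⇒ new: run_unit.
[4] (v) [run_unit, src_changed => link_lib]. ⇒ new: link_lib.
[5] (ii) [link_lib, hdr_changed => tests_changed]. ⇒ new: tests_changed.
Closure: {artifact_signed, cache_hit, cfg_changed, compile_a, compile_b, compile_c, cond_1, cond_2, deploy_prod, deploy_stage, format_ok, gen_docs, hdr_changed, link_bin, link_lib, lint_clean, publish_ok, rollback_ready, run_integ, run_unit, src_changed, tag_release, tests_changed} — 23 facts.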